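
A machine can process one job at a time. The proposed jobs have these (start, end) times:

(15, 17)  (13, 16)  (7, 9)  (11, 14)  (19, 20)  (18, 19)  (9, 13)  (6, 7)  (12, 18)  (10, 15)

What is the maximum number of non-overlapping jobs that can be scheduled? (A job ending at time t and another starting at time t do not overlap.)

By end time: (6,7), (7,9), (9,13), (11,14), (10,15), (13,16), (15,17), (12,18), (18,19), (19,20).
Pick (6,7); next start ≥ 7 → (7,9); next start ≥ 9 → (9,13); next start ≥ 13 → (13,16); next start ≥ 16 → (18,19); next start ≥ 19 → (19,20).
Selected 6 jobs.

6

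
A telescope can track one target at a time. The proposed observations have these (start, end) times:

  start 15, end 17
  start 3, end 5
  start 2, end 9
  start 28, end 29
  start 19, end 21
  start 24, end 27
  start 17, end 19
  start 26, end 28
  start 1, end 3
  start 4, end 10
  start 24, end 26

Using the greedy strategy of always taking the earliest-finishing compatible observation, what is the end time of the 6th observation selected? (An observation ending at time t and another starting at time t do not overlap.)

26

Greedy by earliest finish: after sorting by end time, pick each interval compatible with the last pick.
By end time: (1,3), (3,5), (2,9), (4,10), (15,17), (17,19), (19,21), (24,26), (24,27), (26,28), (28,29).
Pick (1,3); next start ≥ 3 → (3,5); next start ≥ 5 → (15,17); next start ≥ 17 → (17,19); next start ≥ 19 → (19,21); next start ≥ 21 → (24,26); next start ≥ 26 → (26,28); next start ≥ 28 → (28,29).
Selected: (1,3) (3,5) (15,17) (17,19) (19,21) (24,26) (26,28) (28,29)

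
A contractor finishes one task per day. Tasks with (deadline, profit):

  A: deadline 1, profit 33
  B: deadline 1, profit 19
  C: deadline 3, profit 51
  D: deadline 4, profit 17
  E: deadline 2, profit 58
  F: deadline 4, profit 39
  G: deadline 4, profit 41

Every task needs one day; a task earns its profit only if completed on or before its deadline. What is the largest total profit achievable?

By profit: E(d2,58), C(d3,51), G(d4,41), F(d4,39), A(d1,33), B(d1,19), D(d4,17)
E→slot 2; C→slot 3; G→slot 4; F→slot 1; A skipped; B skipped; D skipped.
Profit = 39 + 58 + 51 + 41 = 189

189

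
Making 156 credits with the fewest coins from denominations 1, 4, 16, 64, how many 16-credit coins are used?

1

Greedy: take as many of the largest coin as possible, then repeat with the remainder.
156 = 2×64 + 1×16 + 3×4
Count of 16: 1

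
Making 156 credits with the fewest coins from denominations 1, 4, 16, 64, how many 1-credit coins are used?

156 − 2×64→28 − 1×16→12 − 3×4→0
Count of 1: 0

0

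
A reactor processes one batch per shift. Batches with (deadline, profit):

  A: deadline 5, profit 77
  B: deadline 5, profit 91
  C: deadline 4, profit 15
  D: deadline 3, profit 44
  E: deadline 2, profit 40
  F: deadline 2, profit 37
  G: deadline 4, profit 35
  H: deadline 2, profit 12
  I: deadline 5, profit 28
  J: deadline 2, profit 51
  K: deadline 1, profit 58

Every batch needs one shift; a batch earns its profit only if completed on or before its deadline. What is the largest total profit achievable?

Profit order: B=91 A=77 K=58 J=51 D=44 E=40 F=37 G=35 I=28 C=15 H=12
Assign: B→slot 5, A→slot 4, K→slot 1, J→slot 2, D→slot 3, E skipped, F skipped, G skipped, I skipped, C skipped, H skipped.
Slots: [1:K] [2:J] [3:D] [4:A] [5:B]
Profit = 58 + 51 + 44 + 77 + 91 = 321

321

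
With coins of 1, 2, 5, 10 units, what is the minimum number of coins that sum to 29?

29 = 2×10 + 1×5 + 2×2
Total coins = 2 + 1 + 2 = 5

5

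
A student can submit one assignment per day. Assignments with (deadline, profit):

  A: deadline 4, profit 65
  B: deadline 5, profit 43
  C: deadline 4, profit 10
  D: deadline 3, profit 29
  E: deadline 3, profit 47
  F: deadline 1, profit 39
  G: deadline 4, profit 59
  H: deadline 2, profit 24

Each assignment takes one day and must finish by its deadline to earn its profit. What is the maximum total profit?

253

By profit: A(d4,65), G(d4,59), E(d3,47), B(d5,43), F(d1,39), D(d3,29), H(d2,24), C(d4,10)
A→slot 4; G→slot 3; E→slot 2; B→slot 5; F→slot 1; D skipped; H skipped; C skipped.
Profit = 39 + 47 + 59 + 65 + 43 = 253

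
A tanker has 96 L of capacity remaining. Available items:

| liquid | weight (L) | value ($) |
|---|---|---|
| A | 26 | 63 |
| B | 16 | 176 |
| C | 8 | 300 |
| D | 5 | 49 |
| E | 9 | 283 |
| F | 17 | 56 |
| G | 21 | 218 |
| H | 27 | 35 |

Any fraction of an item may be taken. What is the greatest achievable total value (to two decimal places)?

Greedy by value/weight ratio, highest first.
Ratios (sorted): C 37.50, E 31.44, B 11.00, G 10.38, D 9.80, F 3.29, A 2.42, H 1.30
take C (8 @ 300); take E (9 @ 283); take B (16 @ 176); take G (21 @ 218); take D (5 @ 49); take F (17 @ 56); take 20/26 of A → 48.46. Capacity used 96/96.
Total value = 1130.46

1130.46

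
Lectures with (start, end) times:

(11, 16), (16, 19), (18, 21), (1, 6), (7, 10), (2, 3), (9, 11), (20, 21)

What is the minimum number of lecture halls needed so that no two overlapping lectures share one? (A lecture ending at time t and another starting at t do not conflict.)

Count concurrent intervals with a sweep; the peak is the room count.
starts: [1, 2, 7, 9, 11, 16, 18, 20]
ends:   [3, 6, 10, 11, 16, 19, 21, 21]
s1→1 s2→2  — peak 2.

2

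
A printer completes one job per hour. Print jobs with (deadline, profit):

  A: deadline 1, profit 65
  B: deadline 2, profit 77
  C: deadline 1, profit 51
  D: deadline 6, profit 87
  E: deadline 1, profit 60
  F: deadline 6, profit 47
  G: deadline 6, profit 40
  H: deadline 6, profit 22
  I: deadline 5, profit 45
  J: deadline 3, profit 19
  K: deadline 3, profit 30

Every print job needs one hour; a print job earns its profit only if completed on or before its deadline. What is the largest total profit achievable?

Profit order: D=87 B=77 A=65 E=60 C=51 F=47 I=45 G=40 K=30 H=22 J=19
Assign: D→slot 6, B→slot 2, A→slot 1, E skipped, C skipped, F→slot 5, I→slot 4, G→slot 3, K skipped, H skipped, J skipped.
Slots: [1:A] [2:B] [3:G] [4:I] [5:F] [6:D]
Profit = 65 + 77 + 40 + 45 + 47 + 87 = 361

361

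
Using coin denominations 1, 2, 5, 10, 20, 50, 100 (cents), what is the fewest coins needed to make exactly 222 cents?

222 − 2×100→22 − 1×20→2 − 1×2→0
Total coins = 2 + 1 + 1 = 4

4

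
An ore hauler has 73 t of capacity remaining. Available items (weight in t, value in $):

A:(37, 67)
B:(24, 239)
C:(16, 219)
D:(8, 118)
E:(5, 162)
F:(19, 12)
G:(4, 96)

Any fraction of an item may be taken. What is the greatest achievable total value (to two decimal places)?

862.97

Sort by value per unit weight and fill in that order.
Order: E (162/5=32.40) > G (96/4=24.00) > D (118/8=14.75) > C (219/16=13.69) > B (239/24=9.96) > A (67/37=1.81) > F (12/19=0.63)
Fill: take E (5 @ 162) → take G (4 @ 96) → take D (8 @ 118) → take C (16 @ 219) → take B (24 @ 239) → take 16/37 of A → 28.97; 73/73 used.
Total value = 862.97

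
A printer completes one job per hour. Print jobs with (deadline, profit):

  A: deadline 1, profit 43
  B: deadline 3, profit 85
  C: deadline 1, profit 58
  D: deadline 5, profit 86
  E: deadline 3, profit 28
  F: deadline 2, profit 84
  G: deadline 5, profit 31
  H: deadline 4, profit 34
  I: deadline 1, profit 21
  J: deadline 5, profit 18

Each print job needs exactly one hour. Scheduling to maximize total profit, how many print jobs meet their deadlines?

Sort by profit descending; place each in the latest free slot ≤ its deadline.
Profit order: D=86 B=85 F=84 C=58 A=43 H=34 G=31 E=28 I=21 J=18
Assign: D→slot 5, B→slot 3, F→slot 2, C→slot 1, A skipped, H→slot 4, G skipped, E skipped, I skipped, J skipped.
Slots: [1:C] [2:F] [3:B] [4:H] [5:D]
5 of 10 scheduled.

5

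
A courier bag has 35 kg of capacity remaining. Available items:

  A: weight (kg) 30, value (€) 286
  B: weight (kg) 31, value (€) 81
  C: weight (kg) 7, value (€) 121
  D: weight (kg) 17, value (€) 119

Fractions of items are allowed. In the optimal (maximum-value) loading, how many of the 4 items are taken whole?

Greedy by value/weight ratio, highest first.
Ratios (sorted): C 17.29, A 9.53, D 7.00, B 2.61
take C (7 @ 121); take 28/30 of A → 266.93. Capacity used 35/35.
1 item(s) taken whole; one partial (take 28/30 of A).

1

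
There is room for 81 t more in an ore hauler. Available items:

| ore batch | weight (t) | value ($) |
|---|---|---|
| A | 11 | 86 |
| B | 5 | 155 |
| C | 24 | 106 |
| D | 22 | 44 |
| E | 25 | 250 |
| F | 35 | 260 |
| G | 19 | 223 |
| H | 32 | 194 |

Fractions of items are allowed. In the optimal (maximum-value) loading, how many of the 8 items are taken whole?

4

Order: B (155/5=31.00) > G (223/19=11.74) > E (250/25=10.00) > A (86/11=7.82) > F (260/35=7.43) > H (194/32=6.06) > C (106/24=4.42) > D (44/22=2.00)
Fill: take B (5 @ 155) → take G (19 @ 223) → take E (25 @ 250) → take A (11 @ 86) → take 21/35 of F → 156.00; 81/81 used.
4 item(s) taken whole; one partial (take 21/35 of F).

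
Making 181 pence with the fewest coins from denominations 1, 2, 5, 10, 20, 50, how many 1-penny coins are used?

Use the largest denomination that fits, subtract, and repeat.
181 = 3×50 + 1×20 + 1×10 + 1×1
Count of 1: 1

1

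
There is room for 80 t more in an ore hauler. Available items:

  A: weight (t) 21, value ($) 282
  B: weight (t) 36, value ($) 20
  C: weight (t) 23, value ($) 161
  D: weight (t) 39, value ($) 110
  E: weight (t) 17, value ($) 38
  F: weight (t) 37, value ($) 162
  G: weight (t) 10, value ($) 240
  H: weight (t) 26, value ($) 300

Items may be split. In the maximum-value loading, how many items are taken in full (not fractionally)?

4

Greedy by value/weight ratio, highest first.
Order: G (240/10=24.00) > A (282/21=13.43) > H (300/26=11.54) > C (161/23=7.00) > F (162/37=4.38) > D (110/39=2.82) > E (38/17=2.24) > B (20/36=0.56)
Fill: take G (10 @ 240) → take A (21 @ 282) → take H (26 @ 300) → take C (23 @ 161); 80/80 used.
4 item(s) taken whole.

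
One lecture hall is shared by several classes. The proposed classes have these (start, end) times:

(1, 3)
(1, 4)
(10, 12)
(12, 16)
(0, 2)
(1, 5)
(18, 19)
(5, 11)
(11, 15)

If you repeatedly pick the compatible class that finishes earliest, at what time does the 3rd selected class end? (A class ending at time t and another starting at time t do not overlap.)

15

Order by finish time; keep every interval that doesn't clash with the previous kept one.
Sorted by end: (0,2)  (1,3)  (1,4)  (1,5)  (5,11)  (10,12)  (11,15)  (12,16)  (18,19)
take (0,2); take (5,11); take (11,15); take (18,19).
Selected: (0,2) (5,11) (11,15) (18,19)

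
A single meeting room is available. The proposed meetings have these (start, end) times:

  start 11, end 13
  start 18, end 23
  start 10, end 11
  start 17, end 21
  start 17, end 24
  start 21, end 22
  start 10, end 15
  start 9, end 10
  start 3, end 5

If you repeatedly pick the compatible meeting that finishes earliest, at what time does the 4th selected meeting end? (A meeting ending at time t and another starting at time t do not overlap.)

By end time: (3,5), (9,10), (10,11), (11,13), (10,15), (17,21), (21,22), (18,23), (17,24).
Pick (3,5); next start ≥ 5 → (9,10); next start ≥ 10 → (10,11); next start ≥ 11 → (11,13); next start ≥ 13 → (17,21); next start ≥ 21 → (21,22).
Selected: (3,5) (9,10) (10,11) (11,13) (17,21) (21,22)

13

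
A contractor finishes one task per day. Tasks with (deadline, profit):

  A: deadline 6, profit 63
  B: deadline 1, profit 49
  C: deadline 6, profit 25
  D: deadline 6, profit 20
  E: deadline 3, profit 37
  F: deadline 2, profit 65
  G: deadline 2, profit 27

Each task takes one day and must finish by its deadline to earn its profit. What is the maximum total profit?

Take jobs in profit order; each goes to the latest open slot no later than its deadline.
By profit: F(d2,65), A(d6,63), B(d1,49), E(d3,37), G(d2,27), C(d6,25), D(d6,20)
F→slot 2; A→slot 6; B→slot 1; E→slot 3; G skipped; C→slot 5; D→slot 4.
Profit = 49 + 65 + 37 + 20 + 25 + 63 = 259

259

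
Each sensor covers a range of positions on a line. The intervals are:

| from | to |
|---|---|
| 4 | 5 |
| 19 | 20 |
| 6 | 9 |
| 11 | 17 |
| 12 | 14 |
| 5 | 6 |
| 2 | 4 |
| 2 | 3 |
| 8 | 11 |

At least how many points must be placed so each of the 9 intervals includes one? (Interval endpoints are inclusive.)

Sort by right endpoint; whenever an interval is uncovered, place a point at its right end.
Sorted: [2,3] [2,4] [4,5] [5,6] [6,9] [8,11] [12,14] [11,17] [19,20]
{[2,3],[2,4]} hit by 3; {[4,5],[5,6]} hit by 5; {[6,9],[8,11]} hit by 9; {[12,14],[11,17]} hit by 14; {[19,20]} hit by 20.
Points: 3, 5, 9, 14, 20 (5 total).

5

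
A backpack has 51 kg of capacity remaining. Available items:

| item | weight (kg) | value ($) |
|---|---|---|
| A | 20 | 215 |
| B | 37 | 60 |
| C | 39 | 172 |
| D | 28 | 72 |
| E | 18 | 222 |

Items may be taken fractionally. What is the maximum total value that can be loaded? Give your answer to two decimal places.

Greedy by value/weight ratio, highest first.
Order: E (222/18=12.33) > A (215/20=10.75) > C (172/39=4.41) > D (72/28=2.57) > B (60/37=1.62)
Fill: take E (18 @ 222) → take A (20 @ 215) → take 13/39 of C → 57.33; 51/51 used.
Total value = 494.33

494.33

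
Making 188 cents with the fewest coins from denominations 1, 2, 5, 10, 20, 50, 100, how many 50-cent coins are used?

1

Greedy: take as many of the largest coin as possible, then repeat with the remainder.
188 = 1×100 + 1×50 + 1×20 + 1×10 + 1×5 + 1×2 + 1×1
Count of 50: 1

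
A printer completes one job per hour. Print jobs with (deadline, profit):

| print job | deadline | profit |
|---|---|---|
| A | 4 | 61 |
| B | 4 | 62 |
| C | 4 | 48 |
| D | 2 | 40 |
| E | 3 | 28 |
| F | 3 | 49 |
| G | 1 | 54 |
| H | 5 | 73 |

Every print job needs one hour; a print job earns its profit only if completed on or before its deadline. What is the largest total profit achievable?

By profit: H(d5,73), B(d4,62), A(d4,61), G(d1,54), F(d3,49), C(d4,48), D(d2,40), E(d3,28)
H→slot 5; B→slot 4; A→slot 3; G→slot 1; F→slot 2; C skipped; D skipped; E skipped.
Profit = 54 + 49 + 61 + 62 + 73 = 299

299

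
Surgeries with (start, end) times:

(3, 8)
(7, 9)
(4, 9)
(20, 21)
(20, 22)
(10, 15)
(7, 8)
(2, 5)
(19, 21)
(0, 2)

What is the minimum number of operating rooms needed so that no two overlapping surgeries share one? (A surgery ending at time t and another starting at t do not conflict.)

4

The answer is the maximum number of intervals overlapping at any instant.
Events (time:±→running): 0:+→1 2:-→0 2:+→1 3:+→2 4:+→3 5:-→2 7:+→3 7:+→4 … peak 4.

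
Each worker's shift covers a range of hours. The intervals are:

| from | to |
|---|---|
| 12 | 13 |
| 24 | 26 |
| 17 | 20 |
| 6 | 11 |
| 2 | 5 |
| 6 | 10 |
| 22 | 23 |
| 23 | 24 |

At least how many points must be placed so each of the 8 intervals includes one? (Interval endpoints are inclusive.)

6

Sort by right endpoint; whenever an interval is uncovered, place a point at its right end.
Sorted: [2,5] [6,10] [6,11] [12,13] [17,20] [22,23] [23,24] [24,26]
{[2,5]} hit by 5; {[6,10],[6,11]} hit by 10; {[12,13]} hit by 13; {[17,20]} hit by 20; {[22,23],[23,24]} hit by 23; {[24,26]} hit by 26.
Points: 5, 10, 13, 20, 23, 26 (6 total).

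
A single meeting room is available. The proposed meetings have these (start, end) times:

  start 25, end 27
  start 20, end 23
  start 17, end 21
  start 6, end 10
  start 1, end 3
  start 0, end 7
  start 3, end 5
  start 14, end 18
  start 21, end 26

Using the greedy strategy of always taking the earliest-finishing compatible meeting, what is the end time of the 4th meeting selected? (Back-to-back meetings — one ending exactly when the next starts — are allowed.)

18

Sorted by end: (1,3)  (3,5)  (0,7)  (6,10)  (14,18)  (17,21)  (20,23)  (21,26)  (25,27)
take (1,3); take (3,5); skip (0,7); take (6,10); take (14,18); take (20,23); take (25,27).
Selected: (1,3) (3,5) (6,10) (14,18) (20,23) (25,27)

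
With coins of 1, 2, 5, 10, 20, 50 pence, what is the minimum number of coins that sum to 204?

6

204 = 4×50 + 2×2
Total coins = 4 + 2 = 6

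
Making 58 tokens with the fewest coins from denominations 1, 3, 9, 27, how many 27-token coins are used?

Greedy: take as many of the largest coin as possible, then repeat with the remainder.
58 − 2×27→4 − 1×3→1 − 1×1→0
Count of 27: 2

2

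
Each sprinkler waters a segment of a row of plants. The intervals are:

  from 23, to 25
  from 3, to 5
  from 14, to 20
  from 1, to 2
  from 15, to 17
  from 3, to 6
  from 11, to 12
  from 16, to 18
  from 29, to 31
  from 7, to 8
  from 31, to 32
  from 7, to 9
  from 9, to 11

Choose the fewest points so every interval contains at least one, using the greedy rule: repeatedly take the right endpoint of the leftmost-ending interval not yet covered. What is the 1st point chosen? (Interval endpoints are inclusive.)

2

Sort by right endpoint; whenever an interval is uncovered, place a point at its right end.
By right end: [1,2]  [3,5]  [3,6]  [7,8]  [7,9]  [9,11]  [11,12]  [15,17]  [16,18]  [14,20]  [23,25]  [29,31]  [31,32]
[1,2] uncovered → point at 2; [3,5] uncovered → point at 5; [7,8] uncovered → point at 8; [9,11] uncovered → point at 11; [15,17] uncovered → point at 17; [23,25] uncovered → point at 25; [29,31] uncovered → point at 31.
Points: 2, 5, 8, 11, 17, 25, 31 (7 total).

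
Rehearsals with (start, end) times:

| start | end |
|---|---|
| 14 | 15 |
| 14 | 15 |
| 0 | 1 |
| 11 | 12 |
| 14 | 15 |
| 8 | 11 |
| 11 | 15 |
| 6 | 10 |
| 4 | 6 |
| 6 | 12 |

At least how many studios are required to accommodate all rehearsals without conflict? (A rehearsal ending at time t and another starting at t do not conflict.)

4

The answer is the maximum number of intervals overlapping at any instant.
starts: [0, 4, 6, 6, 8, 11, 11, 14, 14, 14]
ends:   [1, 6, 10, 11, 12, 12, 15, 15, 15, 15]
s0→1 e1→0 s4→1 e6→0 s6→1 s6→2 s8→3 e10→2 e11→1 s11→2 s11→3 e12→2 e12→1 s14→2 s14→3 s14→4  — peak 4.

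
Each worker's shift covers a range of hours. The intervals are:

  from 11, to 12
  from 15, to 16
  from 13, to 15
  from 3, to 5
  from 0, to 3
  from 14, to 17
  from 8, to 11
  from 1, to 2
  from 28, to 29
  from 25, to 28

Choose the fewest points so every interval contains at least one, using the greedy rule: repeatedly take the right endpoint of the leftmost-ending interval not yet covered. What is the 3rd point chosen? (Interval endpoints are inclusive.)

11

Sort by right endpoint; whenever an interval is uncovered, place a point at its right end.
Sorted: [1,2] [0,3] [3,5] [8,11] [11,12] [13,15] [15,16] [14,17] [25,28] [28,29]
{[1,2],[0,3]} hit by 2; {[3,5]} hit by 5; {[8,11],[11,12]} hit by 11; {[13,15],[15,16],[14,17]} hit by 15; {[25,28],[28,29]} hit by 28.
Points: 2, 5, 11, 15, 28 (5 total).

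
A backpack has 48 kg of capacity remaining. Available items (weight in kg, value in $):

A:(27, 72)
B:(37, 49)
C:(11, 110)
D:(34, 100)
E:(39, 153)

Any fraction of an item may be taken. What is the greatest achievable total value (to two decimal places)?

Sort by value per unit weight and fill in that order.
Ratios (sorted): C 10.00, E 3.92, D 2.94, A 2.67, B 1.32
take C (11 @ 110); take 37/39 of E → 145.15. Capacity used 48/48.
Total value = 255.15

255.15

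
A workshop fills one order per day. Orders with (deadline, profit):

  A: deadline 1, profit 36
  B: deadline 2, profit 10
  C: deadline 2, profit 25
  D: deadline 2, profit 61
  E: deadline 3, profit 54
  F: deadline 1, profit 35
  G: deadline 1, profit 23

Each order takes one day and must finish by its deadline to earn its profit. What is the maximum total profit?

151

By profit: D(d2,61), E(d3,54), A(d1,36), F(d1,35), C(d2,25), G(d1,23), B(d2,10)
D→slot 2; E→slot 3; A→slot 1; F skipped; C skipped; G skipped; B skipped.
Profit = 36 + 61 + 54 = 151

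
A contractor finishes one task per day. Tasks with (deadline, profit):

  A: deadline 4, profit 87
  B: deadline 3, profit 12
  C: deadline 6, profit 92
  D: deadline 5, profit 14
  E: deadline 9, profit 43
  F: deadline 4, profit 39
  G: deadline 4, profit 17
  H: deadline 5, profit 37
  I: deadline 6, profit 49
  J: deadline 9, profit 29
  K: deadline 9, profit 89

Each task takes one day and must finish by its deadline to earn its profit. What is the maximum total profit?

By profit: C(d6,92), K(d9,89), A(d4,87), I(d6,49), E(d9,43), F(d4,39), H(d5,37), J(d9,29), G(d4,17), D(d5,14), B(d3,12)
C→slot 6; K→slot 9; A→slot 4; I→slot 5; E→slot 8; F→slot 3; H→slot 2; J→slot 7; G→slot 1; D skipped; B skipped.
Profit = 17 + 37 + 39 + 87 + 49 + 92 + 29 + 43 + 89 = 482

482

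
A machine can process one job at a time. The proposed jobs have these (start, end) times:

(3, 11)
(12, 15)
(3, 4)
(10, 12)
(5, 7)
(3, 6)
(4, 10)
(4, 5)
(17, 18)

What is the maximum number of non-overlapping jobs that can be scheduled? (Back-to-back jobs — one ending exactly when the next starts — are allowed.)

Sort by end time and greedily take each interval whose start is ≥ the last chosen end.
Sorted by end: (3,4)  (4,5)  (3,6)  (5,7)  (4,10)  (3,11)  (10,12)  (12,15)  (17,18)
take (3,4); take (4,5); skip (3,6); take (5,7); take (10,12); take (12,15); take (17,18).
Selected 6 jobs.

6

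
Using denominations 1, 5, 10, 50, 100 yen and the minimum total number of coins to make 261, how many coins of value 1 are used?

1

261 = 2×100 + 1×50 + 1×10 + 1×1
Count of 1: 1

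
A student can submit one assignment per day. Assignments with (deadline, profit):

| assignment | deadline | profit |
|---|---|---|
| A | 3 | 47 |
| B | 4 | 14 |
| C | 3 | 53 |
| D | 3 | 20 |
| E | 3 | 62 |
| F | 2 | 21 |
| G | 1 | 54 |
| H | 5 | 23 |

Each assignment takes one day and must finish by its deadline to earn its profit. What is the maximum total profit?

206

Profit order: E=62 G=54 C=53 A=47 H=23 F=21 D=20 B=14
Assign: E→slot 3, G→slot 1, C→slot 2, A skipped, H→slot 5, F skipped, D skipped, B→slot 4.
Slots: [1:G] [2:C] [3:E] [4:B] [5:H]
Profit = 54 + 53 + 62 + 14 + 23 = 206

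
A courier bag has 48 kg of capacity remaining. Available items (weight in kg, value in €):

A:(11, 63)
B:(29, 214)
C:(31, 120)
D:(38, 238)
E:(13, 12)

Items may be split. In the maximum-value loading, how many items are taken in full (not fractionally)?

1

Sort by value per unit weight and fill in that order.
Ratios (sorted): B 7.38, D 6.26, A 5.73, C 3.87, E 0.92
take B (29 @ 214); take 19/38 of D → 119.00. Capacity used 48/48.
1 item(s) taken whole; one partial (take 19/38 of D).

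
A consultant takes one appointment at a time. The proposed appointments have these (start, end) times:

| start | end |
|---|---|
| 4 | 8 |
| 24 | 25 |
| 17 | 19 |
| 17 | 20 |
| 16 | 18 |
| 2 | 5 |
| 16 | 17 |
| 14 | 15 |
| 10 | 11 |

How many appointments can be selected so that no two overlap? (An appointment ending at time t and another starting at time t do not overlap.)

Sorted by end: (2,5)  (4,8)  (10,11)  (14,15)  (16,17)  (16,18)  (17,19)  (17,20)  (24,25)
take (2,5); take (10,11); take (14,15); take (16,17); take (17,19); take (24,25).
Selected 6 appointments.

6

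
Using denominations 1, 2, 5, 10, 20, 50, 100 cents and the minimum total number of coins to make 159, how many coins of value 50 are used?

1

159 − 1×100→59 − 1×50→9 − 1×5→4 − 2×2→0
Count of 50: 1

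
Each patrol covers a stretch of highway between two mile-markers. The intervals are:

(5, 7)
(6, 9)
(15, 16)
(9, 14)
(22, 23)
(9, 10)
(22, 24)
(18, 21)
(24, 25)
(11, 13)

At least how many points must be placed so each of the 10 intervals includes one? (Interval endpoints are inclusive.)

Sort by right endpoint; whenever an interval is uncovered, place a point at its right end.
Sorted: [5,7] [6,9] [9,10] [11,13] [9,14] [15,16] [18,21] [22,23] [22,24] [24,25]
{[5,7],[6,9]} hit by 7; {[9,10]} hit by 10; {[11,13],[9,14]} hit by 13; {[15,16]} hit by 16; {[18,21]} hit by 21; {[22,23],[22,24]} hit by 23; {[24,25]} hit by 25.
Points: 7, 10, 13, 16, 21, 23, 25 (7 total).

7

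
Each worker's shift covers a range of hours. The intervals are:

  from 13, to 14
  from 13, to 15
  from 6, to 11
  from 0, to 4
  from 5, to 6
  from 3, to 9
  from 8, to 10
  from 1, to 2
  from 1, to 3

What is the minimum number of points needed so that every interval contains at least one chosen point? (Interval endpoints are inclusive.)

Process intervals by earliest right end; each time one isn't hit yet, stab at its right endpoint.
Sorted: [1,2] [1,3] [0,4] [5,6] [3,9] [8,10] [6,11] [13,14] [13,15]
{[1,2],[1,3],[0,4]} hit by 2; {[5,6],[3,9]} hit by 6; {[8,10],[6,11]} hit by 10; {[13,14],[13,15]} hit by 14.
Points: 2, 6, 10, 14 (4 total).

4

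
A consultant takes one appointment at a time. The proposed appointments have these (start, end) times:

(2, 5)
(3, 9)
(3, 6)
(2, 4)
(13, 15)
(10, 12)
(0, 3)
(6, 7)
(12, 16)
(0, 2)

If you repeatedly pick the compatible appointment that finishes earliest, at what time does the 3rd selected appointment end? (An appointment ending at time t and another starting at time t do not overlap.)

7

Greedy by earliest finish: after sorting by end time, pick each interval compatible with the last pick.
By end time: (0,2), (0,3), (2,4), (2,5), (3,6), (6,7), (3,9), (10,12), (13,15), (12,16).
Pick (0,2); next start ≥ 2 → (2,4); next start ≥ 4 → (6,7); next start ≥ 7 → (10,12); next start ≥ 12 → (13,15).
Selected: (0,2) (2,4) (6,7) (10,12) (13,15)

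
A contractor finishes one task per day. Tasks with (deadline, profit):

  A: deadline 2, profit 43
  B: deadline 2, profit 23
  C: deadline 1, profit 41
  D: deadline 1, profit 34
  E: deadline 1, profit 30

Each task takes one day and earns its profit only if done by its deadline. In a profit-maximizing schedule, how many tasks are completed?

2

Take jobs in profit order; each goes to the latest open slot no later than its deadline.
By profit: A(d2,43), C(d1,41), D(d1,34), E(d1,30), B(d2,23)
A→slot 2; C→slot 1; D skipped; E skipped; B skipped.
2 of 5 scheduled.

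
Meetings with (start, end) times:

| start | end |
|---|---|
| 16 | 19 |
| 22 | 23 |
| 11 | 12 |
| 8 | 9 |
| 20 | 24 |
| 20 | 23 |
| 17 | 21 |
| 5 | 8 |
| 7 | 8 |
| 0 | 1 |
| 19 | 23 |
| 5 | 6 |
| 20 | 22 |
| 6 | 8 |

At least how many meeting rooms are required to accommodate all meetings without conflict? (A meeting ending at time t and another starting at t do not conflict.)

The answer is the maximum number of intervals overlapping at any instant.
Events (time:±→running): 0:+→1 1:-→0 5:+→1 5:+→2 6:-→1 6:+→2 7:+→3 8:-→2 8:-→1 8:-→0 8:+→1 9:-→0 11:+→1 12:-→0 16:+→1 17:+→2 19:-→1 19:+→2 20:+→3 20:+→4 20:+→5 … peak 5.

5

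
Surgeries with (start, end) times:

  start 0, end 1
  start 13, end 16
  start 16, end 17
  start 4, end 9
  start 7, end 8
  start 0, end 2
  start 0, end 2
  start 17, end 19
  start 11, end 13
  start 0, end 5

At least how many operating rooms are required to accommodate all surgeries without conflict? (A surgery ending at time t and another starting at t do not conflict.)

Events (time:±→running): 0:+→1 0:+→2 0:+→3 0:+→4 … peak 4.

4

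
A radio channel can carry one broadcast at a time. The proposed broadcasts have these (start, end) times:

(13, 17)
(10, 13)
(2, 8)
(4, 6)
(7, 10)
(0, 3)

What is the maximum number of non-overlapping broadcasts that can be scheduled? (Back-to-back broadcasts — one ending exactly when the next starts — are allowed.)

5

By end time: (0,3), (4,6), (2,8), (7,10), (10,13), (13,17).
Pick (0,3); next start ≥ 3 → (4,6); next start ≥ 6 → (7,10); next start ≥ 10 → (10,13); next start ≥ 13 → (13,17).
Selected 5 broadcasts.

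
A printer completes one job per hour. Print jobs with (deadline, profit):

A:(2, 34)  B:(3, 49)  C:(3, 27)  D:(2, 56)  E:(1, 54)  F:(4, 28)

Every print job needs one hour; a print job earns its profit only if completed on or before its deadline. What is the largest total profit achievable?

Profit order: D=56 E=54 B=49 A=34 F=28 C=27
Assign: D→slot 2, E→slot 1, B→slot 3, A skipped, F→slot 4, C skipped.
Slots: [1:E] [2:D] [3:B] [4:F]
Profit = 54 + 56 + 49 + 28 = 187

187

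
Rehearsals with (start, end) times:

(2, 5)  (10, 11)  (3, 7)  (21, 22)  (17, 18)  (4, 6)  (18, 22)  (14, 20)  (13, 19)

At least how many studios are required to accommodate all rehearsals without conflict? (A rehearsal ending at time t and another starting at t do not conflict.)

3

Count concurrent intervals with a sweep; the peak is the room count.
starts: [2, 3, 4, 10, 13, 14, 17, 18, 21]
ends:   [5, 6, 7, 11, 18, 19, 20, 22, 22]
s2→1 s3→2 s4→3  — peak 3.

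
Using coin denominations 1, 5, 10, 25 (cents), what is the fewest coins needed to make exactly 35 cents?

35 − 1×25→10 − 1×10→0
Total coins = 1 + 1 = 2

2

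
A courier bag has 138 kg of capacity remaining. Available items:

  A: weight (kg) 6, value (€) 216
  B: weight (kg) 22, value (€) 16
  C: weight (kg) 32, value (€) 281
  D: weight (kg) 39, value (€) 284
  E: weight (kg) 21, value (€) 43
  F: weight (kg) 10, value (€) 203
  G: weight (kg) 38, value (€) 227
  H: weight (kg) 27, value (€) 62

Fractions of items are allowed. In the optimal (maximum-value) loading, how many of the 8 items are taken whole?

5

Greedy by value/weight ratio, highest first.
Ratios (sorted): A 36.00, F 20.30, C 8.78, D 7.28, G 5.97, H 2.30, E 2.05, B 0.73
take A (6 @ 216); take F (10 @ 203); take C (32 @ 281); take D (39 @ 284); take G (38 @ 227); take 13/27 of H → 29.85. Capacity used 138/138.
5 item(s) taken whole; one partial (take 13/27 of H).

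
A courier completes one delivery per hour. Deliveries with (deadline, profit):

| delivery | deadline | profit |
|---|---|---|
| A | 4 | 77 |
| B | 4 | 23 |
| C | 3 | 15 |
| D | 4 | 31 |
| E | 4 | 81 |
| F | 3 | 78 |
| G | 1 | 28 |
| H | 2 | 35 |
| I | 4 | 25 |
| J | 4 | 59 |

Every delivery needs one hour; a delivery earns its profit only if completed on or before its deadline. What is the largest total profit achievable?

By profit: E(d4,81), F(d3,78), A(d4,77), J(d4,59), H(d2,35), D(d4,31), G(d1,28), I(d4,25), B(d4,23), C(d3,15)
E→slot 4; F→slot 3; A→slot 2; J→slot 1; H skipped; D skipped; G skipped; I skipped; B skipped; C skipped.
Profit = 59 + 77 + 78 + 81 = 295

295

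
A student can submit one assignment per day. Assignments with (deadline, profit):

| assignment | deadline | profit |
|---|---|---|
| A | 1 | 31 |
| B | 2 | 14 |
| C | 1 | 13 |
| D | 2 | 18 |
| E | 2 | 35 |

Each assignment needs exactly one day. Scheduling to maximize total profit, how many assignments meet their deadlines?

2

Take jobs in profit order; each goes to the latest open slot no later than its deadline.
Profit order: E=35 A=31 D=18 B=14 C=13
Assign: E→slot 2, A→slot 1, D skipped, B skipped, C skipped.
Slots: [1:A] [2:E]
2 of 5 scheduled.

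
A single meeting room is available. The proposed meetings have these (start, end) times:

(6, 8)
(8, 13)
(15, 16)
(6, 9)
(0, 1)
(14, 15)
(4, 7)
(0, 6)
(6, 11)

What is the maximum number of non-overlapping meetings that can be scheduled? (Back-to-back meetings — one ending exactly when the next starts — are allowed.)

Order by finish time; keep every interval that doesn't clash with the previous kept one.
Sorted by end: (0,1)  (0,6)  (4,7)  (6,8)  (6,9)  (6,11)  (8,13)  (14,15)  (15,16)
take (0,1); skip (0,6); take (4,7); skip (6,8); skip (6,9); take (8,13); take (14,15); take (15,16).
Selected 5 meetings.

5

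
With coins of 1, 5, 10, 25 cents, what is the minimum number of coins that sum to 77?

5

Use the largest denomination that fits, subtract, and repeat.
77 = 3×25 + 2×1
Total coins = 3 + 2 = 5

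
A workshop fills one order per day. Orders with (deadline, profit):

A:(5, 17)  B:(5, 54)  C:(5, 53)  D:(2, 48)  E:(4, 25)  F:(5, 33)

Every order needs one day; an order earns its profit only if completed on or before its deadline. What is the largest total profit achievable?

213

Take jobs in profit order; each goes to the latest open slot no later than its deadline.
Profit order: B=54 C=53 D=48 F=33 E=25 A=17
Assign: B→slot 5, C→slot 4, D→slot 2, F→slot 3, E→slot 1, A skipped.
Slots: [1:E] [2:D] [3:F] [4:C] [5:B]
Profit = 25 + 48 + 33 + 53 + 54 = 213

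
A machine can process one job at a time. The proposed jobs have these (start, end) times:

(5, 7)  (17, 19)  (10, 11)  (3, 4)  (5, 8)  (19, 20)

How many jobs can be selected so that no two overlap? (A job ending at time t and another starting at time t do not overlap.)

Greedy by earliest finish: after sorting by end time, pick each interval compatible with the last pick.
By end time: (3,4), (5,7), (5,8), (10,11), (17,19), (19,20).
Pick (3,4); next start ≥ 4 → (5,7); next start ≥ 7 → (10,11); next start ≥ 11 → (17,19); next start ≥ 19 → (19,20).
Selected 5 jobs.

5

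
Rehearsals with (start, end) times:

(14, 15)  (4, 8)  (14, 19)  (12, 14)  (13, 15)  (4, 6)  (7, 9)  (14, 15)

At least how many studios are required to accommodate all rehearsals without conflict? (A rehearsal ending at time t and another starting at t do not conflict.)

4

The answer is the maximum number of intervals overlapping at any instant.
starts: [4, 4, 7, 12, 13, 14, 14, 14]
ends:   [6, 8, 9, 14, 15, 15, 15, 19]
s4→1 s4→2 e6→1 s7→2 e8→1 e9→0 s12→1 s13→2 e14→1 s14→2 s14→3 s14→4  — peak 4.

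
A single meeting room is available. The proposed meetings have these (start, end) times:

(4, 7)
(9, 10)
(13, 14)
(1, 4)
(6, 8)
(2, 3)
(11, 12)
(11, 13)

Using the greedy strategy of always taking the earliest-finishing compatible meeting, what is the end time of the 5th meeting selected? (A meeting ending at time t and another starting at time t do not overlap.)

14

Sort by end time and greedily take each interval whose start is ≥ the last chosen end.
Sorted by end: (2,3)  (1,4)  (4,7)  (6,8)  (9,10)  (11,12)  (11,13)  (13,14)
take (2,3); take (4,7); skip (6,8); take (9,10); take (11,12); take (13,14).
Selected: (2,3) (4,7) (9,10) (11,12) (13,14)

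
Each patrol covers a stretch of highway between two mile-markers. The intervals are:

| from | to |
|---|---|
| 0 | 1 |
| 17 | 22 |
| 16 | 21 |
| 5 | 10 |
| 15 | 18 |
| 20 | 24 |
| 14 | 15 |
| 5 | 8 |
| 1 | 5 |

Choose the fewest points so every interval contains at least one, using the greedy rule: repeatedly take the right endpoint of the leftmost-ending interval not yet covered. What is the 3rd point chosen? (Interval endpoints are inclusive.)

15

By right end: [0,1]  [1,5]  [5,8]  [5,10]  [14,15]  [15,18]  [16,21]  [17,22]  [20,24]
[0,1] uncovered → point at 1; [5,8] uncovered → point at 8; [14,15] uncovered → point at 15; [16,21] uncovered → point at 21.
Points: 1, 8, 15, 21 (4 total).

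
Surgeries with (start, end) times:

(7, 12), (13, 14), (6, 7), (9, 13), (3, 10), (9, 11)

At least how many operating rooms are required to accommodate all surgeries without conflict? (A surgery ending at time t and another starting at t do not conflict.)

4

The answer is the maximum number of intervals overlapping at any instant.
Events (time:±→running): 3:+→1 6:+→2 7:-→1 7:+→2 9:+→3 9:+→4 … peak 4.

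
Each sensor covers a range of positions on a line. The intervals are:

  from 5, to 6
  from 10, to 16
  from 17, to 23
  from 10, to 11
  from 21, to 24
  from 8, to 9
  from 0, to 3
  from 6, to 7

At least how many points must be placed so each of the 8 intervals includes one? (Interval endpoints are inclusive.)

5

Sort by right endpoint; whenever an interval is uncovered, place a point at its right end.
Sorted: [0,3] [5,6] [6,7] [8,9] [10,11] [10,16] [17,23] [21,24]
{[0,3]} hit by 3; {[5,6],[6,7]} hit by 6; {[8,9]} hit by 9; {[10,11],[10,16]} hit by 11; {[17,23],[21,24]} hit by 23.
Points: 3, 6, 9, 11, 23 (5 total).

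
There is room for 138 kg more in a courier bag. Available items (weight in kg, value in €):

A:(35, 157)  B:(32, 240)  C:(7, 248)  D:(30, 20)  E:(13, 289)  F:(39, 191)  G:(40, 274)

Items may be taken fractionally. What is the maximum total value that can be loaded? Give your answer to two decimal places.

Greedy by value/weight ratio, highest first.
Ratios (sorted): C 35.43, E 22.23, B 7.50, G 6.85, F 4.90, A 4.49, D 0.67
take C (7 @ 248); take E (13 @ 289); take B (32 @ 240); take G (40 @ 274); take F (39 @ 191); take 7/35 of A → 31.40. Capacity used 138/138.
Total value = 1273.40

1273.40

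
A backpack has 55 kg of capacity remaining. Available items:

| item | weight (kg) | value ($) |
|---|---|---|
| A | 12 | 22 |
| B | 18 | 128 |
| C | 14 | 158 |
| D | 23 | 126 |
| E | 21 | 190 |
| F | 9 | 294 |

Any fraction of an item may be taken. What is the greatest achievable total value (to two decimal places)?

Order: F (294/9=32.67) > C (158/14=11.29) > E (190/21=9.05) > B (128/18=7.11) > D (126/23=5.48) > A (22/12=1.83)
Fill: take F (9 @ 294) → take C (14 @ 158) → take E (21 @ 190) → take 11/18 of B → 78.22; 55/55 used.
Total value = 720.22

720.22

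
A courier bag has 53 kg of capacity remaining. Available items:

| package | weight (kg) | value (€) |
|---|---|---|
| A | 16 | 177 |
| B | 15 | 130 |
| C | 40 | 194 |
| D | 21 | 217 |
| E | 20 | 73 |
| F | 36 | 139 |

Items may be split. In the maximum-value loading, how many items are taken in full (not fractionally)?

Sort by value per unit weight and fill in that order.
Order: A (177/16=11.06) > D (217/21=10.33) > B (130/15=8.67) > C (194/40=4.85) > F (139/36=3.86) > E (73/20=3.65)
Fill: take A (16 @ 177) → take D (21 @ 217) → take B (15 @ 130) → take 1/40 of C → 4.85; 53/53 used.
3 item(s) taken whole; one partial (take 1/40 of C).

3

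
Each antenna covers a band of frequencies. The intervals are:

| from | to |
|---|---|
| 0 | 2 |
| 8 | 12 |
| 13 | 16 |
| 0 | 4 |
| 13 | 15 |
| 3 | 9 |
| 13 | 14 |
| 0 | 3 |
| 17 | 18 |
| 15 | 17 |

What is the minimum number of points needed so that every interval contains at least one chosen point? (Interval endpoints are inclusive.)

Process intervals by earliest right end; each time one isn't hit yet, stab at its right endpoint.
Sorted: [0,2] [0,3] [0,4] [3,9] [8,12] [13,14] [13,15] [13,16] [15,17] [17,18]
{[0,2],[0,3],[0,4]} hit by 2; {[3,9],[8,12]} hit by 9; {[13,14],[13,15],[13,16]} hit by 14; {[15,17],[17,18]} hit by 17.
Points: 2, 9, 14, 17 (4 total).

4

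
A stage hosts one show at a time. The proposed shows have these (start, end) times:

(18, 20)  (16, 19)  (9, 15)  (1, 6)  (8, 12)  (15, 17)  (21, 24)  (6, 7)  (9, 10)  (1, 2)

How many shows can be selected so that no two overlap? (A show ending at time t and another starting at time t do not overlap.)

Order by finish time; keep every interval that doesn't clash with the previous kept one.
Sorted by end: (1,2)  (1,6)  (6,7)  (9,10)  (8,12)  (9,15)  (15,17)  (16,19)  (18,20)  (21,24)
take (1,2); take (6,7); take (9,10); skip (9,15); take (15,17); take (18,20); take (21,24).
Selected 6 shows.

6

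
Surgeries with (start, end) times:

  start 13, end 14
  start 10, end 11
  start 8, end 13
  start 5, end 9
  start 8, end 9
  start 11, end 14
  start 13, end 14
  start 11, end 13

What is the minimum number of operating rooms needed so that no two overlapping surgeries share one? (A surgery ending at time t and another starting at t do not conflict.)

3

Count concurrent intervals with a sweep; the peak is the room count.
starts: [5, 8, 8, 10, 11, 11, 13, 13]
ends:   [9, 9, 11, 13, 13, 14, 14, 14]
s5→1 s8→2 s8→3  — peak 3.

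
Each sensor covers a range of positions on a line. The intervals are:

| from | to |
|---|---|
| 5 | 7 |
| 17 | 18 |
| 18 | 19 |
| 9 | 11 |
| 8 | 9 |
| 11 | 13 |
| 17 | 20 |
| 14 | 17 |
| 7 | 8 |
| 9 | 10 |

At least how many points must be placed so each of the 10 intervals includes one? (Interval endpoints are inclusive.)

5

Sort by right endpoint; whenever an interval is uncovered, place a point at its right end.
Sorted: [5,7] [7,8] [8,9] [9,10] [9,11] [11,13] [14,17] [17,18] [18,19] [17,20]
{[5,7],[7,8]} hit by 7; {[8,9],[9,10],[9,11]} hit by 9; {[11,13]} hit by 13; {[14,17],[17,18]} hit by 17; {[18,19],[17,20]} hit by 19.
Points: 7, 9, 13, 17, 19 (5 total).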